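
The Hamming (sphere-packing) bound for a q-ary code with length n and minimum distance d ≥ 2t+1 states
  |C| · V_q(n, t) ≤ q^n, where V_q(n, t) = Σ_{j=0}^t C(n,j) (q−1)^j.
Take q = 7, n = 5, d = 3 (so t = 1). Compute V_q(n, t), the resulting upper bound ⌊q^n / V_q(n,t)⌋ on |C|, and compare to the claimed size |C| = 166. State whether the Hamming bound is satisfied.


V_q(n, t) = 31, q^n = 16807, Hamming bound = 542, |C| = 166 ≤ bound (satisfied).

Step 1: Compute V_q(n, t) = Σ_{j=0}^1 C(n, j) (q−1)^j.
  j = 0: C(5,0)·(6)^0 = 1·1 = 1.
  j = 1: C(5,1)·(6)^1 = 5·6 = 30.
  V_q(n, t) = 1 + 30 = 31.
Step 2: q^n = 7^5 = 16807.
Step 3: Hamming bound ⌊q^n / V_q(n,t)⌋ = ⌊16807/31⌋ = 542.
Step 4: Compare |C| = 166 to 542: satisfied.
The claimed |C| lies below the Hamming bound.


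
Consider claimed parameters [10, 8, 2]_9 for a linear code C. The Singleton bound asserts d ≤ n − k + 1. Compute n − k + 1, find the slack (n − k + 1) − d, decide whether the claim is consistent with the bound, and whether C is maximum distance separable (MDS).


Singleton RHS = n − k + 1 = 3, slack = 1, bound satisfied, not MDS.

Singleton bound: d ≤ n − k + 1.
Here n = 10, k = 8, so n − k + 1 = 3.
Given d = 2, check d ≤ 3: YES.
Slack = (n − k + 1) − d = 1.
The code is NOT MDS (slack = 1 > 0).
Description: the claimed parameters are [10, 8, 2]_9; such a code would be non-MDS.


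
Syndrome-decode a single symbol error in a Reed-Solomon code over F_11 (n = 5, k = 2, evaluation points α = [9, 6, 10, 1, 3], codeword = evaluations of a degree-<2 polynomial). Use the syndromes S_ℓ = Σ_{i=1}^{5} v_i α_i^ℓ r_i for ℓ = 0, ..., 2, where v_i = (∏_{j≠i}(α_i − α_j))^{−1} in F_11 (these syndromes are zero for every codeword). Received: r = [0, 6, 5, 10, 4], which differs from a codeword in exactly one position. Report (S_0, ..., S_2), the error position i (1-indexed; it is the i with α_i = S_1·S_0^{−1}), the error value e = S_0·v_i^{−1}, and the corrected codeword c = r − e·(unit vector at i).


S = (8, 6, 10), error at position 1, error magnitude e = 3, c = [8, 6, 5, 10, 4].

Step 1: column multipliers v_i = (∏_{j≠i}(α_i − α_j))^{−1} mod 11.
  i = 1 (α = 9): (9−6)(9−10)(9−1)(9−3) = 3·(−1)·8·6 = −144 ≡ 10, so v_1 = 10^{−1} = 10 (mod 11).
  i = 2 (α = 6): (6−9)(6−10)(6−1)(6−3) = (−3)·(−4)·5·3 = 180 ≡ 4, so v_2 = 4^{−1} = 3 (mod 11).
  i = 3 (α = 10): (10−9)(10−6)(10−1)(10−3) = 1·4·9·7 = 252 ≡ 10, so v_3 = 10^{−1} = 10 (mod 11).
  i = 4 (α = 1): (1−9)(1−6)(1−10)(1−3) = (−8)·(−5)·(−9)·(−2) = 720 ≡ 5, so v_4 = 5^{−1} = 9 (mod 11).
  i = 5 (α = 3): (3−9)(3−6)(3−10)(3−1) = (−6)·(−3)·(−7)·2 = −252 ≡ 1, so v_5 = 1^{−1} = 1 (mod 11).
  v = [10, 3, 10, 9, 1].
Step 2: syndromes of r = [0, 6, 5, 10, 4] (all sums mod 11).
  S_0 = Σ v_i r_i = 10·0 + 3·6 + 10·5 + 9·10 + 1·4 = 162 ≡ 8.
  S_1 = Σ v_i α_i r_i = 10·9·0 + 3·6·6 + 10·10·5 + 9·1·10 + 1·3·4 = 710 ≡ 6.
  α_i^2 mod 11 = [4, 3, 1, 1, 9].
  S_2 = Σ v_i α_i^2 r_i = 10·4·0 + 3·3·6 + 10·1·5 + 9·1·10 + 1·9·4 = 230 ≡ 10.
  S = (8, 6, 10) ≠ 0, so r is not a codeword (an error is present).
Step 3: locate the error. For a single error e at position i, S_ℓ = v_i·e·α_i^ℓ, so α_err = S_1/S_0.
  S_0^{−1} = 8^{−1} = 7 (mod 11), so α_err = 6·7 = 42 ≡ 9 = α_1. Error position i = 1.
  Consistency check: S_2/S_1 = 10·2 = 20 ≡ 9 = α_err ✓ (single-error assumption holds).
Step 4: error magnitude e = S_0/v_1 = S_0·∏_{j≠1}(α_1 − α_j) = 8·10 = 80 ≡ 3 (mod 11).
Step 5: correct position 1: c_1 = r_1 − e = 0 − 3 ≡ 8 (mod 11). Hence c = [8, 6, 5, 10, 4].
  Check: interpolating c through the α_i gives m(x) = 2 + 8·x (degree < 2) with m(α_i) = c_i for every i, so c is indeed a codeword.


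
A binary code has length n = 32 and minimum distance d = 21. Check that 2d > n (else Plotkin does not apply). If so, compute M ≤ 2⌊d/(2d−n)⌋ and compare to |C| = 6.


Plotkin bound M ≤ 4; given |C| = 6 > bound (violated).

Check applicability: 2d = 42, n = 32.
2d − n = 10 > 0, so Plotkin applies.
Compute d/(2d−n) = 21/10 ≈ 2.1000.
⌊d/(2d−n)⌋ = 2.
Plotkin bound: M ≤ 2·2 = 4.
Given |C| = 6, check: VIOLATED.
This |C| is above the Plotkin bound, so no binary code with n = 32, d = 21 and 6 codewords exists.


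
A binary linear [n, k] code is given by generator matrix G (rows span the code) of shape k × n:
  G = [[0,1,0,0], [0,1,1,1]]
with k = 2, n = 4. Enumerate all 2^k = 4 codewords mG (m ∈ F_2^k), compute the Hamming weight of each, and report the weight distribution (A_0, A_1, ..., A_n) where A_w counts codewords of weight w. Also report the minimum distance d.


Weight distribution: A_0 = 1, A_1 = 1, A_2 = 1, A_3 = 1. Minimum distance d = 1.

Enumerate all 2^2 = 4 messages m ∈ F_2^2.
For each, compute codeword c = mG in F_2^4, then tally its weight.
  m = 00 → c = 0000, weight = 0.
  m = 10 → c = 0100, weight = 1.
  m = 01 → c = 0111, weight = 3.
  m = 11 → c = 0011, weight = 2.
Tally weights:
  weight 0: 1 codewords.
  weight 1: 1 codewords.
  weight 2: 1 codewords.
  weight 3: 1 codewords.
Minimum distance d = smallest w > 0 with A_w > 0 = 1.
Sanity: Σ A_w = 4 = 2^2 = 4 ✓.


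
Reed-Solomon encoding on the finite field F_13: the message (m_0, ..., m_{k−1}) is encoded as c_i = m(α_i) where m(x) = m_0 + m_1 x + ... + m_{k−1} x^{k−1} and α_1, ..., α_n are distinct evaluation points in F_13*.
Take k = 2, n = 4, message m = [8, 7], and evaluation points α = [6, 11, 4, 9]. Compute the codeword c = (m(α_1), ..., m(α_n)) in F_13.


c = [11, 7, 10, 6]

Message polynomial: m(x) = 8 + 7·x (mod 13).
For each evaluation point α_i, compute m(α_i) mod 13:
  α_1 = 6: Horner steps 7 → 11, so m(6) = 11.
  α_2 = 11: Horner steps 7 → 7, so m(11) = 7.
  α_3 = 4: Horner steps 7 → 10, so m(4) = 10.
  α_4 = 9: Horner steps 7 → 6, so m(9) = 6.
Codeword c = [11, 7, 10, 6] ∈ F_13^4.


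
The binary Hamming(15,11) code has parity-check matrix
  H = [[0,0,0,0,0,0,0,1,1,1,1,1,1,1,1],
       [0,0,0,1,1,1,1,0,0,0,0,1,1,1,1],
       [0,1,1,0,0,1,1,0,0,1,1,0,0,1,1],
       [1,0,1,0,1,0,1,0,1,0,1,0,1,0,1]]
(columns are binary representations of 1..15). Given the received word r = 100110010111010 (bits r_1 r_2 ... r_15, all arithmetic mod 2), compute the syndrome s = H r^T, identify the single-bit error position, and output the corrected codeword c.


s = (1, 0, 1, 1)^T, error position = 11, corrected codeword c = 100110010101010

Compute s = H r^T mod 2 one row at a time:
  s_1 = 1 + 0 + 1 + 1 + 1 + 0 + 1 + 0 = 5 ≡ 1 (mod 2).
  s_2 = 1 + 1 + 0 + 0 + 1 + 0 + 1 + 0 = 4 ≡ 0 (mod 2).
  s_3 = 0 + 0 + 0 + 0 + 1 + 1 + 1 + 0 = 3 ≡ 1 (mod 2).
  s_4 = 1 + 0 + 1 + 0 + 0 + 1 + 0 + 0 = 3 ≡ 1 (mod 2).
s = (1, 0, 1, 1)^T — this equals column 11 of H (binary 1011), so error is at position 11.
Correct: flip bit 11 of r = 100110010111010 to get c = 100110010101010.


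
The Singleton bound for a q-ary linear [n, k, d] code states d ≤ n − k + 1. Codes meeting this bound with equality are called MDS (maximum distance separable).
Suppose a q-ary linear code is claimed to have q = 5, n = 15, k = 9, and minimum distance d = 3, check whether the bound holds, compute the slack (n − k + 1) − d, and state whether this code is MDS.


Singleton RHS = n − k + 1 = 7, slack = 4, bound satisfied, not MDS.

Singleton bound: d ≤ n − k + 1.
Here n = 15, k = 9, so n − k + 1 = 7.
Given d = 3, check d ≤ 7: YES.
Slack = (n − k + 1) − d = 4.
The code is NOT MDS (slack = 4 > 0).
Description: the claimed parameters are [15, 9, 3]_5; such a code would be non-MDS.


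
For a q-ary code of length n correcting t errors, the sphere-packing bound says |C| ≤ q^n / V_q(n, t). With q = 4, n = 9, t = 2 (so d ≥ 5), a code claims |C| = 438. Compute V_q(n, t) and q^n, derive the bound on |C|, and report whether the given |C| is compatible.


V_q(n, t) = 352, q^n = 262144, Hamming bound = 744, |C| = 438 ≤ bound (satisfied).

Step 1: Compute V_q(n, t) = Σ_{j=0}^2 C(n, j) (q−1)^j.
  j = 0: C(9,0)·(3)^0 = 1·1 = 1.
  j = 1: C(9,1)·(3)^1 = 9·3 = 27.
  j = 2: C(9,2)·(3)^2 = 36·9 = 324.
  V_q(n, t) = 1 + 27 + 324 = 352.
Step 2: q^n = 4^9 = 262144.
Step 3: Hamming bound ⌊q^n / V_q(n,t)⌋ = ⌊262144/352⌋ = 744.
Step 4: Compare |C| = 438 to 744: satisfied.
The claimed |C| lies below the Hamming bound.


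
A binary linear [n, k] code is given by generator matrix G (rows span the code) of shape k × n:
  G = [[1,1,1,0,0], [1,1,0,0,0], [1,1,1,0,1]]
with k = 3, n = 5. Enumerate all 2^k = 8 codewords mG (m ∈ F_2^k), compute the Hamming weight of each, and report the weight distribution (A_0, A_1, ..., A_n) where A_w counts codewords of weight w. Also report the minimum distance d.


Weight distribution: A_0 = 1, A_1 = 2, A_2 = 2, A_3 = 2, A_4 = 1. Minimum distance d = 1.

Enumerate all 2^3 = 8 messages m ∈ F_2^3.
For each, compute codeword c = mG in F_2^5, then tally its weight.
  m = 000 → c = 00000, weight = 0.
  m = 100 → c = 11100, weight = 3.
  m = 010 → c = 11000, weight = 2.
  m = 110 → c = 00100, weight = 1.
  m = 001 → c = 11101, weight = 4.
  m = 101 → c = 00001, weight = 1.
  m = 011 → c = 00101, weight = 2.
  m = 111 → c = 11001, weight = 3.
Tally weights:
  weight 0: 1 codewords.
  weight 1: 2 codewords.
  weight 2: 2 codewords.
  weight 3: 2 codewords.
  weight 4: 1 codewords.
Minimum distance d = smallest w > 0 with A_w > 0 = 1.
Sanity: Σ A_w = 8 = 2^3 = 8 ✓.


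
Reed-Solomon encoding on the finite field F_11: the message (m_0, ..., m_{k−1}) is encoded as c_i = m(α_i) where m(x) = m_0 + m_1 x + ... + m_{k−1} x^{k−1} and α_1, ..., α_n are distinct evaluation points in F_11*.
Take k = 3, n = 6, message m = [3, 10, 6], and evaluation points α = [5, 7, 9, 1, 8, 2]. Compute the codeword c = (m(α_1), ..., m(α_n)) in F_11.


c = [5, 4, 7, 8, 5, 3]

Message polynomial: m(x) = 3 + 10·x + 6·x^2 (mod 11).
For each evaluation point α_i, compute m(α_i) mod 11:
  α_1 = 5: Horner steps 6 → 7 → 5, so m(5) = 5.
  α_2 = 7: Horner steps 6 → 8 → 4, so m(7) = 4.
  α_3 = 9: Horner steps 6 → 9 → 7, so m(9) = 7.
  α_4 = 1: Horner steps 6 → 5 → 8, so m(1) = 8.
  α_5 = 8: Horner steps 6 → 3 → 5, so m(8) = 5.
  α_6 = 2: Horner steps 6 → 0 → 3, so m(2) = 3.
Codeword c = [5, 4, 7, 8, 5, 3] ∈ F_11^6.


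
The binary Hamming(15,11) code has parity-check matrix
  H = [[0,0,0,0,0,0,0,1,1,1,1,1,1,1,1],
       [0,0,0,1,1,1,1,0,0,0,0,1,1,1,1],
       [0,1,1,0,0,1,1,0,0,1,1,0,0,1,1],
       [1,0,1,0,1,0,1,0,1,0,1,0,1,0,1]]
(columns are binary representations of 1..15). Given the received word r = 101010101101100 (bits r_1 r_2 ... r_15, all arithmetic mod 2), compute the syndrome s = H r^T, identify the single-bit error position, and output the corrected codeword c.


s = (0, 0, 1, 0)^T, error position = 2, corrected codeword c = 111010101101100

Compute s = H r^T mod 2 one row at a time:
  s_1 = 0 + 1 + 1 + 0 + 1 + 1 + 0 + 0 = 4 ≡ 0 (mod 2).
  s_2 = 0 + 1 + 0 + 1 + 1 + 1 + 0 + 0 = 4 ≡ 0 (mod 2).
  s_3 = 0 + 1 + 0 + 1 + 1 + 0 + 0 + 0 = 3 ≡ 1 (mod 2).
  s_4 = 1 + 1 + 1 + 1 + 1 + 0 + 1 + 0 = 6 ≡ 0 (mod 2).
s = (0, 0, 1, 0)^T — this equals column 2 of H (binary 0010), so error is at position 2.
Correct: flip bit 2 of r = 101010101101100 to get c = 111010101101100.


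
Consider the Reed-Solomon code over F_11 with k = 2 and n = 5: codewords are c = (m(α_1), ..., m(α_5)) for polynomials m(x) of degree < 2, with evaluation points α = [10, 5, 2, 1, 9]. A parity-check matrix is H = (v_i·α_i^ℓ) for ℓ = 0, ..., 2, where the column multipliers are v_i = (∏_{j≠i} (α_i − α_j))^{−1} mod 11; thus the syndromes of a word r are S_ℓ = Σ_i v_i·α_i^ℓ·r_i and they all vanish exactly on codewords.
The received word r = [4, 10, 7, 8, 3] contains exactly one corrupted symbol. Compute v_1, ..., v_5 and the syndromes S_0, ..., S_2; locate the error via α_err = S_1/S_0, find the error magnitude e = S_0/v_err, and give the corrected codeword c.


S = (1, 1, 1), error at position 4, error magnitude e = 2, c = [4, 10, 7, 6, 3].

Step 1: column multipliers v_i = (∏_{j≠i}(α_i − α_j))^{−1} mod 11.
  i = 1 (α = 10): (10−5)(10−2)(10−1)(10−9) = 5·8·9·1 = 360 ≡ 8, so v_1 = 8^{−1} = 7 (mod 11).
  i = 2 (α = 5): (5−10)(5−2)(5−1)(5−9) = (−5)·3·4·(−4) = 240 ≡ 9, so v_2 = 9^{−1} = 5 (mod 11).
  i = 3 (α = 2): (2−10)(2−5)(2−1)(2−9) = (−8)·(−3)·1·(−7) = −168 ≡ 8, so v_3 = 8^{−1} = 7 (mod 11).
  i = 4 (α = 1): (1−10)(1−5)(1−2)(1−9) = (−9)·(−4)·(−1)·(−8) = 288 ≡ 2, so v_4 = 2^{−1} = 6 (mod 11).
  i = 5 (α = 9): (9−10)(9−5)(9−2)(9−1) = (−1)·4·7·8 = −224 ≡ 7, so v_5 = 7^{−1} = 8 (mod 11).
  v = [7, 5, 7, 6, 8].
Step 2: syndromes of r = [4, 10, 7, 8, 3] (all sums mod 11).
  S_0 = Σ v_i r_i = 7·4 + 5·10 + 7·7 + 6·8 + 8·3 = 199 ≡ 1.
  S_1 = Σ v_i α_i r_i = 7·10·4 + 5·5·10 + 7·2·7 + 6·1·8 + 8·9·3 = 892 ≡ 1.
  α_i^2 mod 11 = [1, 3, 4, 1, 4].
  S_2 = Σ v_i α_i^2 r_i = 7·1·4 + 5·3·10 + 7·4·7 + 6·1·8 + 8·4·3 = 518 ≡ 1.
  S = (1, 1, 1) ≠ 0, so r is not a codeword (an error is present).
Step 3: locate the error. For a single error e at position i, S_ℓ = v_i·e·α_i^ℓ, so α_err = S_1/S_0.
  S_0^{−1} = 1^{−1} = 1 (mod 11), so α_err = 1·1 = 1 ≡ 1 = α_4. Error position i = 4.
  Consistency check: S_2/S_1 = 1·1 = 1 ≡ 1 = α_err ✓ (single-error assumption holds).
Step 4: error magnitude e = S_0/v_4 = S_0·∏_{j≠4}(α_4 − α_j) = 1·2 = 2 ≡ 2 (mod 11).
Step 5: correct position 4: c_4 = r_4 − e = 8 − 2 ≡ 6 (mod 11). Hence c = [4, 10, 7, 6, 3].
  Check: interpolating c through the α_i gives m(x) = 5 + 1·x (degree < 2) with m(α_i) = c_i for every i, so c is indeed a codeword.


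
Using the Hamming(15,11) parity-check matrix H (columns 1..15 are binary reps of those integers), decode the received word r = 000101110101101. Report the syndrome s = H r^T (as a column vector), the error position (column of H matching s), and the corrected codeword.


s = (1, 0, 0, 1)^T, error position = 9, corrected codeword c = 000101111101101

Compute s = H r^T mod 2 one row at a time:
  s_1 = 1 + 0 + 1 + 0 + 1 + 1 + 0 + 1 = 5 ≡ 1 (mod 2).
  s_2 = 1 + 0 + 1 + 1 + 1 + 1 + 0 + 1 = 6 ≡ 0 (mod 2).
  s_3 = 0 + 0 + 1 + 1 + 1 + 0 + 0 + 1 = 4 ≡ 0 (mod 2).
  s_4 = 0 + 0 + 0 + 1 + 0 + 0 + 1 + 1 = 3 ≡ 1 (mod 2).
s = (1, 0, 0, 1)^T — this equals column 9 of H (binary 1001), so error is at position 9.
Correct: flip bit 9 of r = 000101110101101 to get c = 000101111101101.


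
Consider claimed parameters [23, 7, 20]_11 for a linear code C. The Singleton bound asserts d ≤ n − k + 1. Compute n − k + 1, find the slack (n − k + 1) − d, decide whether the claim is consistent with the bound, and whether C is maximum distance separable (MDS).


Singleton RHS = n − k + 1 = 17, slack = -3, bound violated (no such code; not MDS).

Singleton bound: d ≤ n − k + 1.
Here n = 23, k = 7, so n − k + 1 = 17.
Given d = 20, check d ≤ 17: NO.
Slack = (n − k + 1) − d = -3.
The slack is negative: d = 20 exceeds n − k + 1 = 17 by 3, so the Singleton bound is violated and no linear [23, 7, 20]_11 code can exist. In particular it is not MDS (MDS requires d = n − k + 1 exactly).
Description: the claimed parameters are [23, 7, 20]_11; such a code would be impossible (violates the Singleton bound).


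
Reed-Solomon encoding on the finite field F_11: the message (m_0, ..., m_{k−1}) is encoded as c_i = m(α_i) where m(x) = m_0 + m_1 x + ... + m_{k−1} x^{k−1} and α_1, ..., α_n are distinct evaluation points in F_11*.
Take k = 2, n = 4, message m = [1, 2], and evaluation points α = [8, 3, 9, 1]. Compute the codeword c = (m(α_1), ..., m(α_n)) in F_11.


c = [6, 7, 8, 3]

Message polynomial: m(x) = 1 + 2·x (mod 11).
For each evaluation point α_i, compute m(α_i) mod 11:
  α_1 = 8: Horner steps 2 → 6, so m(8) = 6.
  α_2 = 3: Horner steps 2 → 7, so m(3) = 7.
  α_3 = 9: Horner steps 2 → 8, so m(9) = 8.
  α_4 = 1: Horner steps 2 → 3, so m(1) = 3.
Codeword c = [6, 7, 8, 3] ∈ F_11^4.


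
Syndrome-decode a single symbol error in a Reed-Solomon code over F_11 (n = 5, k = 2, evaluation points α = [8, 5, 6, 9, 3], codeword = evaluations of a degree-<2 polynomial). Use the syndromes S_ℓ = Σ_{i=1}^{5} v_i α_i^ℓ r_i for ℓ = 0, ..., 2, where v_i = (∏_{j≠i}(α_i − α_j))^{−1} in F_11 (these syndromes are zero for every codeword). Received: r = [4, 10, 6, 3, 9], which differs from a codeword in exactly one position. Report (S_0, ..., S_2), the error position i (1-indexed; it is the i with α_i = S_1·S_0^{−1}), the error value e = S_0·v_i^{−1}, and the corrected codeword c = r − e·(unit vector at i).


S = (4, 9, 1), error at position 2, error magnitude e = 3, c = [4, 7, 6, 3, 9].

Step 1: column multipliers v_i = (∏_{j≠i}(α_i − α_j))^{−1} mod 11.
  i = 1 (α = 8): (8−5)(8−6)(8−9)(8−3) = 3·2·(−1)·5 = −30 ≡ 3, so v_1 = 3^{−1} = 4 (mod 11).
  i = 2 (α = 5): (5−8)(5−6)(5−9)(5−3) = (−3)·(−1)·(−4)·2 = −24 ≡ 9, so v_2 = 9^{−1} = 5 (mod 11).
  i = 3 (α = 6): (6−8)(6−5)(6−9)(6−3) = (−2)·1·(−3)·3 = 18 ≡ 7, so v_3 = 7^{−1} = 8 (mod 11).
  i = 4 (α = 9): (9−8)(9−5)(9−6)(9−3) = 1·4·3·6 = 72 ≡ 6, so v_4 = 6^{−1} = 2 (mod 11).
  i = 5 (α = 3): (3−8)(3−5)(3−6)(3−9) = (−5)·(−2)·(−3)·(−6) = 180 ≡ 4, so v_5 = 4^{−1} = 3 (mod 11).
  v = [4, 5, 8, 2, 3].
Step 2: syndromes of r = [4, 10, 6, 3, 9] (all sums mod 11).
  S_0 = Σ v_i r_i = 4·4 + 5·10 + 8·6 + 2·3 + 3·9 = 147 ≡ 4.
  S_1 = Σ v_i α_i r_i = 4·8·4 + 5·5·10 + 8·6·6 + 2·9·3 + 3·3·9 = 801 ≡ 9.
  α_i^2 mod 11 = [9, 3, 3, 4, 9].
  S_2 = Σ v_i α_i^2 r_i = 4·9·4 + 5·3·10 + 8·3·6 + 2·4·3 + 3·9·9 = 705 ≡ 1.
  S = (4, 9, 1) ≠ 0, so r is not a codeword (an error is present).
Step 3: locate the error. For a single error e at position i, S_ℓ = v_i·e·α_i^ℓ, so α_err = S_1/S_0.
  S_0^{−1} = 4^{−1} = 3 (mod 11), so α_err = 9·3 = 27 ≡ 5 = α_2. Error position i = 2.
  Consistency check: S_2/S_1 = 1·5 = 5 ≡ 5 = α_err ✓ (single-error assumption holds).
Step 4: error magnitude e = S_0/v_2 = S_0·∏_{j≠2}(α_2 − α_j) = 4·9 = 36 ≡ 3 (mod 11).
Step 5: correct position 2: c_2 = r_2 − e = 10 − 3 ≡ 7 (mod 11). Hence c = [4, 7, 6, 3, 9].
  Check: interpolating c through the α_i gives m(x) = 1 + 10·x (degree < 2) with m(α_i) = c_i for every i, so c is indeed a codeword.


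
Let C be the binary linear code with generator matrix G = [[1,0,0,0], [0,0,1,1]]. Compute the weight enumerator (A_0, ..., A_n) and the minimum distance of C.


Weight distribution: A_0 = 1, A_1 = 1, A_2 = 1, A_3 = 1. Minimum distance d = 1.

Enumerate all 2^2 = 4 messages m ∈ F_2^2.
For each, compute codeword c = mG in F_2^4, then tally its weight.
  m = 00 → c = 0000, weight = 0.
  m = 10 → c = 1000, weight = 1.
  m = 01 → c = 0011, weight = 2.
  m = 11 → c = 1011, weight = 3.
Tally weights:
  weight 0: 1 codewords.
  weight 1: 1 codewords.
  weight 2: 1 codewords.
  weight 3: 1 codewords.
Minimum distance d = smallest w > 0 with A_w > 0 = 1.
Sanity: Σ A_w = 4 = 2^2 = 4 ✓.


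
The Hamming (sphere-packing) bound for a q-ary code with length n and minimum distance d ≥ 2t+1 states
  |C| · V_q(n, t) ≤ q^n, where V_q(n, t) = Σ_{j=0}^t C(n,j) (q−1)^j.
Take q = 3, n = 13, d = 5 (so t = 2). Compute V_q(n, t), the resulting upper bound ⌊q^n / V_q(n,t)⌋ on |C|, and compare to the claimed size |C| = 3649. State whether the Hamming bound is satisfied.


V_q(n, t) = 339, q^n = 1594323, Hamming bound = 4703, |C| = 3649 ≤ bound (satisfied).

Step 1: Compute V_q(n, t) = Σ_{j=0}^2 C(n, j) (q−1)^j.
  j = 0: C(13,0)·(2)^0 = 1·1 = 1.
  j = 1: C(13,1)·(2)^1 = 13·2 = 26.
  j = 2: C(13,2)·(2)^2 = 78·4 = 312.
  V_q(n, t) = 1 + 26 + 312 = 339.
Step 2: q^n = 3^13 = 1594323.
Step 3: Hamming bound ⌊q^n / V_q(n,t)⌋ = ⌊1594323/339⌋ = 4703.
Step 4: Compare |C| = 3649 to 4703: satisfied.
The claimed |C| lies below the Hamming bound.


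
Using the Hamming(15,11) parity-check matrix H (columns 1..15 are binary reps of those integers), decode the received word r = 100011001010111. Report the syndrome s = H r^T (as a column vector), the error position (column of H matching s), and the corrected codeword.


s = (1, 1, 0, 0)^T, error position = 12, corrected codeword c = 100011001011111

Compute s = H r^T mod 2 one row at a time:
  s_1 = 0 + 1 + 0 + 1 + 0 + 1 + 1 + 1 = 5 ≡ 1 (mod 2).
  s_2 = 0 + 1 + 1 + 0 + 0 + 1 + 1 + 1 = 5 ≡ 1 (mod 2).
  s_3 = 0 + 0 + 1 + 0 + 0 + 1 + 1 + 1 = 4 ≡ 0 (mod 2).
  s_4 = 1 + 0 + 1 + 0 + 1 + 1 + 1 + 1 = 6 ≡ 0 (mod 2).
s = (1, 1, 0, 0)^T — this equals column 12 of H (binary 1100), so error is at position 12.
Correct: flip bit 12 of r = 100011001010111 to get c = 100011001011111.


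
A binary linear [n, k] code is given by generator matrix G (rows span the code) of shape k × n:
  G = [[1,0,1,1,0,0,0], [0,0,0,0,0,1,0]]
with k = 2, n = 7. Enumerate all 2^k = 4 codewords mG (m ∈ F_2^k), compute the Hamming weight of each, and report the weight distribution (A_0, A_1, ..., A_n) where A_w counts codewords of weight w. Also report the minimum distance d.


Weight distribution: A_0 = 1, A_1 = 1, A_3 = 1, A_4 = 1. Minimum distance d = 1.

Enumerate all 2^2 = 4 messages m ∈ F_2^2.
For each, compute codeword c = mG in F_2^7, then tally its weight.
  m = 00 → c = 0000000, weight = 0.
  m = 10 → c = 1011000, weight = 3.
  m = 01 → c = 0000010, weight = 1.
  m = 11 → c = 1011010, weight = 4.
Tally weights:
  weight 0: 1 codewords.
  weight 1: 1 codewords.
  weight 3: 1 codewords.
  weight 4: 1 codewords.
Minimum distance d = smallest w > 0 with A_w > 0 = 1.
Sanity: Σ A_w = 4 = 2^2 = 4 ✓.


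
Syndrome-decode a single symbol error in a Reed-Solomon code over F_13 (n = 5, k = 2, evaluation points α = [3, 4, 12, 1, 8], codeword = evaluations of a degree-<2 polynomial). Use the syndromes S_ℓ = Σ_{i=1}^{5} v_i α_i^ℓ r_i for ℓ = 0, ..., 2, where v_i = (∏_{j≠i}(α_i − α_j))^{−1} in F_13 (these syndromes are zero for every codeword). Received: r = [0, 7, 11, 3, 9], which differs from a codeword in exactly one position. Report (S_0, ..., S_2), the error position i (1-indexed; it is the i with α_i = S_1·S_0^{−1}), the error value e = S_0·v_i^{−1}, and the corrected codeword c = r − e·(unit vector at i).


S = (8, 8, 8), error at position 4, error magnitude e = 4, c = [0, 7, 11, 12, 9].

Step 1: column multipliers v_i = (∏_{j≠i}(α_i − α_j))^{−1} mod 13.
  i = 1 (α = 3): (3−4)(3−12)(3−1)(3−8) = (−1)·(−9)·2·(−5) = −90 ≡ 1, so v_1 = 1^{−1} = 1 (mod 13).
  i = 2 (α = 4): (4−3)(4−12)(4−1)(4−8) = 1·(−8)·3·(−4) = 96 ≡ 5, so v_2 = 5^{−1} = 8 (mod 13).
  i = 3 (α = 12): (12−3)(12−4)(12−1)(12−8) = 9·8·11·4 = 3168 ≡ 9, so v_3 = 9^{−1} = 3 (mod 13).
  i = 4 (α = 1): (1−3)(1−4)(1−12)(1−8) = (−2)·(−3)·(−11)·(−7) = 462 ≡ 7, so v_4 = 7^{−1} = 2 (mod 13).
  i = 5 (α = 8): (8−3)(8−4)(8−12)(8−1) = 5·4·(−4)·7 = −560 ≡ 12, so v_5 = 12^{−1} = 12 (mod 13).
  v = [1, 8, 3, 2, 12].
Step 2: syndromes of r = [0, 7, 11, 3, 9] (all sums mod 13).
  S_0 = Σ v_i r_i = 1·0 + 8·7 + 3·11 + 2·3 + 12·9 = 203 ≡ 8.
  S_1 = Σ v_i α_i r_i = 1·3·0 + 8·4·7 + 3·12·11 + 2·1·3 + 12·8·9 = 1490 ≡ 8.
  α_i^2 mod 13 = [9, 3, 1, 1, 12].
  S_2 = Σ v_i α_i^2 r_i = 1·9·0 + 8·3·7 + 3·1·11 + 2·1·3 + 12·12·9 = 1503 ≡ 8.
  S = (8, 8, 8) ≠ 0, so r is not a codeword (an error is present).
Step 3: locate the error. For a single error e at position i, S_ℓ = v_i·e·α_i^ℓ, so α_err = S_1/S_0.
  S_0^{−1} = 8^{−1} = 5 (mod 13), so α_err = 8·5 = 40 ≡ 1 = α_4. Error position i = 4.
  Consistency check: S_2/S_1 = 8·5 = 40 ≡ 1 = α_err ✓ (single-error assumption holds).
Step 4: error magnitude e = S_0/v_4 = S_0·∏_{j≠4}(α_4 − α_j) = 8·7 = 56 ≡ 4 (mod 13).
Step 5: correct position 4: c_4 = r_4 − e = 3 − 4 ≡ 12 (mod 13). Hence c = [0, 7, 11, 12, 9].
  Check: interpolating c through the α_i gives m(x) = 5 + 7·x (degree < 2) with m(α_i) = c_i for every i, so c is indeed a codeword.


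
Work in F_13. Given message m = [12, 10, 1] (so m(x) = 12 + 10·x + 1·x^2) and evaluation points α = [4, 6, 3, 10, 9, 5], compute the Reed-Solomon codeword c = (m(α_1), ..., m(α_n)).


c = [3, 4, 12, 4, 1, 9]

Message polynomial: m(x) = 12 + 10·x + 1·x^2 (mod 13).
For each evaluation point α_i, compute m(α_i) mod 13:
  α_1 = 4: Horner steps 1 → 1 → 3, so m(4) = 3.
  α_2 = 6: Horner steps 1 → 3 → 4, so m(6) = 4.
  α_3 = 3: Horner steps 1 → 0 → 12, so m(3) = 12.
  α_4 = 10: Horner steps 1 → 7 → 4, so m(10) = 4.
  α_5 = 9: Horner steps 1 → 6 → 1, so m(9) = 1.
  α_6 = 5: Horner steps 1 → 2 → 9, so m(5) = 9.
Codeword c = [3, 4, 12, 4, 1, 9] ∈ F_13^6.


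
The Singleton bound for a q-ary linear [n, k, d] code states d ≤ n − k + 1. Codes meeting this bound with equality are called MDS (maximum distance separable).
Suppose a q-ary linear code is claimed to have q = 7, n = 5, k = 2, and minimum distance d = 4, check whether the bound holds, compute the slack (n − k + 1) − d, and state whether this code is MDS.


Singleton RHS = n − k + 1 = 4, slack = 0, bound satisfied, MDS.

Singleton bound: d ≤ n − k + 1.
Here n = 5, k = 2, so n − k + 1 = 4.
Given d = 4, check d ≤ 4: YES.
Slack = (n − k + 1) − d = 0.
The code is MDS (slack = 0).
Description: the claimed parameters are [5, 2, 4]_7; such a code would be MDS (meets Singleton bound).


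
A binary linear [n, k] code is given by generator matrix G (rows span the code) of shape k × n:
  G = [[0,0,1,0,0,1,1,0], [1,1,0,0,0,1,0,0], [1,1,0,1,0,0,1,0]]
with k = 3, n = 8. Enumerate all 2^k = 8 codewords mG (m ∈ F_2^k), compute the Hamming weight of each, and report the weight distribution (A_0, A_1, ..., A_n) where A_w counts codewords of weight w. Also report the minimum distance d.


Weight distribution: A_0 = 1, A_2 = 1, A_3 = 3, A_4 = 2, A_5 = 1. Minimum distance d = 2.

Enumerate all 2^3 = 8 messages m ∈ F_2^3.
For each, compute codeword c = mG in F_2^8, then tally its weight.
  m = 000 → c = 00000000, weight = 0.
  m = 100 → c = 00100110, weight = 3.
  m = 010 → c = 11000100, weight = 3.
  m = 110 → c = 11100010, weight = 4.
  m = 001 → c = 11010010, weight = 4.
  m = 101 → c = 11110100, weight = 5.
  m = 011 → c = 00010110, weight = 3.
  m = 111 → c = 00110000, weight = 2.
Tally weights:
  weight 0: 1 codewords.
  weight 2: 1 codewords.
  weight 3: 3 codewords.
  weight 4: 2 codewords.
  weight 5: 1 codewords.
Minimum distance d = smallest w > 0 with A_w > 0 = 2.
Sanity: Σ A_w = 8 = 2^3 = 8 ✓.


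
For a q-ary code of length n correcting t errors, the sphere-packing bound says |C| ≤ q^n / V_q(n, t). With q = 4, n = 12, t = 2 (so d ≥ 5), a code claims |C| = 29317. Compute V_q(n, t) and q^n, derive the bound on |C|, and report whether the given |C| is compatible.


V_q(n, t) = 631, q^n = 16777216, Hamming bound = 26588, |C| = 29317 > bound (violated).

Step 1: Compute V_q(n, t) = Σ_{j=0}^2 C(n, j) (q−1)^j.
  j = 0: C(12,0)·(3)^0 = 1·1 = 1.
  j = 1: C(12,1)·(3)^1 = 12·3 = 36.
  j = 2: C(12,2)·(3)^2 = 66·9 = 594.
  V_q(n, t) = 1 + 36 + 594 = 631.
Step 2: q^n = 4^12 = 16777216.
Step 3: Hamming bound ⌊q^n / V_q(n,t)⌋ = ⌊16777216/631⌋ = 26588.
Step 4: Compare |C| = 29317 to 26588: violated.
The claimed |C| lies above the Hamming bound, so no 4-ary code of length 12 with d ≥ 5 can have 29317 codewords.


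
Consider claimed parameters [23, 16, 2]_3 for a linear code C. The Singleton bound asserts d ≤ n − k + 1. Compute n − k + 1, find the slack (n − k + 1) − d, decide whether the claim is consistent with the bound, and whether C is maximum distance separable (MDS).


Singleton RHS = n − k + 1 = 8, slack = 6, bound satisfied, not MDS.

Singleton bound: d ≤ n − k + 1.
Here n = 23, k = 16, so n − k + 1 = 8.
Given d = 2, check d ≤ 8: YES.
Slack = (n − k + 1) − d = 6.
The code is NOT MDS (slack = 6 > 0).
Description: the claimed parameters are [23, 16, 2]_3; such a code would be non-MDS.


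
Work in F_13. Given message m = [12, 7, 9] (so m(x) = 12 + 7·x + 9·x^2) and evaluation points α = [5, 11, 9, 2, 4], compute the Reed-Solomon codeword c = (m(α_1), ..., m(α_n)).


c = [12, 8, 11, 10, 2]

Message polynomial: m(x) = 12 + 7·x + 9·x^2 (mod 13).
For each evaluation point α_i, compute m(α_i) mod 13:
  α_1 = 5: Horner steps 9 → 0 → 12, so m(5) = 12.
  α_2 = 11: Horner steps 9 → 2 → 8, so m(11) = 8.
  α_3 = 9: Horner steps 9 → 10 → 11, so m(9) = 11.
  α_4 = 2: Horner steps 9 → 12 → 10, so m(2) = 10.
  α_5 = 4: Horner steps 9 → 4 → 2, so m(4) = 2.
Codeword c = [12, 8, 11, 10, 2] ∈ F_13^5.


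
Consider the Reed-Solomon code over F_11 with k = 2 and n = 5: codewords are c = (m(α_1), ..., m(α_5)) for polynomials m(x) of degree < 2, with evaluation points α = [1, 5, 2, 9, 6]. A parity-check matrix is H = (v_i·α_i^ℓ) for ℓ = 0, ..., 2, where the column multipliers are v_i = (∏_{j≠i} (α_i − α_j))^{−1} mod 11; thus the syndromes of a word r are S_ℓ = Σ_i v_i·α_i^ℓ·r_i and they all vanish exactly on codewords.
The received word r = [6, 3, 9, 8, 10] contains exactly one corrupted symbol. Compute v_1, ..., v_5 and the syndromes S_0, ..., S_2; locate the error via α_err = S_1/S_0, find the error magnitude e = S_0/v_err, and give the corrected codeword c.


S = (10, 6, 8), error at position 2, error magnitude e = 7, c = [6, 7, 9, 8, 10].

Step 1: column multipliers v_i = (∏_{j≠i}(α_i − α_j))^{−1} mod 11.
  i = 1 (α = 1): (1−5)(1−2)(1−9)(1−6) = (−4)·(−1)·(−8)·(−5) = 160 ≡ 6, so v_1 = 6^{−1} = 2 (mod 11).
  i = 2 (α = 5): (5−1)(5−2)(5−9)(5−6) = 4·3·(−4)·(−1) = 48 ≡ 4, so v_2 = 4^{−1} = 3 (mod 11).
  i = 3 (α = 2): (2−1)(2−5)(2−9)(2−6) = 1·(−3)·(−7)·(−4) = −84 ≡ 4, so v_3 = 4^{−1} = 3 (mod 11).
  i = 4 (α = 9): (9−1)(9−5)(9−2)(9−6) = 8·4·7·3 = 672 ≡ 1, so v_4 = 1^{−1} = 1 (mod 11).
  i = 5 (α = 6): (6−1)(6−5)(6−2)(6−9) = 5·1·4·(−3) = −60 ≡ 6, so v_5 = 6^{−1} = 2 (mod 11).
  v = [2, 3, 3, 1, 2].
Step 2: syndromes of r = [6, 3, 9, 8, 10] (all sums mod 11).
  S_0 = Σ v_i r_i = 2·6 + 3·3 + 3·9 + 1·8 + 2·10 = 76 ≡ 10.
  S_1 = Σ v_i α_i r_i = 2·1·6 + 3·5·3 + 3·2·9 + 1·9·8 + 2·6·10 = 303 ≡ 6.
  α_i^2 mod 11 = [1, 3, 4, 4, 3].
  S_2 = Σ v_i α_i^2 r_i = 2·1·6 + 3·3·3 + 3·4·9 + 1·4·8 + 2·3·10 = 239 ≡ 8.
  S = (10, 6, 8) ≠ 0, so r is not a codeword (an error is present).
Step 3: locate the error. For a single error e at position i, S_ℓ = v_i·e·α_i^ℓ, so α_err = S_1/S_0.
  S_0^{−1} = 10^{−1} = 10 (mod 11), so α_err = 6·10 = 60 ≡ 5 = α_2. Error position i = 2.
  Consistency check: S_2/S_1 = 8·2 = 16 ≡ 5 = α_err ✓ (single-error assumption holds).
Step 4: error magnitude e = S_0/v_2 = S_0·∏_{j≠2}(α_2 − α_j) = 10·4 = 40 ≡ 7 (mod 11).
Step 5: correct position 2: c_2 = r_2 − e = 3 − 7 ≡ 7 (mod 11). Hence c = [6, 7, 9, 8, 10].
  Check: interpolating c through the α_i gives m(x) = 3 + 3·x (degree < 2) with m(α_i) = c_i for every i, so c is indeed a codeword.


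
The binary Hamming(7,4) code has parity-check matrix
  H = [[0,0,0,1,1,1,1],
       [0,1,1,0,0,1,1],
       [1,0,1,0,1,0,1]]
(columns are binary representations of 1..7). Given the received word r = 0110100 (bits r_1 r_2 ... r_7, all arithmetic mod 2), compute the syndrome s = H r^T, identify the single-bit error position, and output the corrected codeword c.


s = (1, 0, 0)^T, error position = 4, corrected codeword c = 0111100

Compute s = H r^T mod 2 one row at a time:
  s_1 = 0 + 1 + 0 + 0 = 1 ≡ 1 (mod 2).
  s_2 = 1 + 1 + 0 + 0 = 2 ≡ 0 (mod 2).
  s_3 = 0 + 1 + 1 + 0 = 2 ≡ 0 (mod 2).
s = (1, 0, 0)^T — this equals column 4 of H (binary 100), so error is at position 4.
Correct: flip bit 4 of r = 0110100 to get c = 0111100.


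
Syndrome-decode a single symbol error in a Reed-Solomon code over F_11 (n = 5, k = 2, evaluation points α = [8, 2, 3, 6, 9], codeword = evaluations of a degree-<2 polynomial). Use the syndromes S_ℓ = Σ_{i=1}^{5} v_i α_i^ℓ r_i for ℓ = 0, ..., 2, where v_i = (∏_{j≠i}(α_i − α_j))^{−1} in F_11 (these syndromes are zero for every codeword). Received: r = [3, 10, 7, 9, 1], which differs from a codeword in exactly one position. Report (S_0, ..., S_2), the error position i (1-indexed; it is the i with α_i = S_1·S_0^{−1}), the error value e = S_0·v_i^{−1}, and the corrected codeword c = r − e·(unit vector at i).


S = (9, 4, 3), error at position 5, error magnitude e = 1, c = [3, 10, 7, 9, 0].

Step 1: column multipliers v_i = (∏_{j≠i}(α_i − α_j))^{−1} mod 11.
  i = 1 (α = 8): (8−2)(8−3)(8−6)(8−9) = 6·5·2·(−1) = −60 ≡ 6, so v_1 = 6^{−1} = 2 (mod 11).
  i = 2 (α = 2): (2−8)(2−3)(2−6)(2−9) = (−6)·(−1)·(−4)·(−7) = 168 ≡ 3, so v_2 = 3^{−1} = 4 (mod 11).
  i = 3 (α = 3): (3−8)(3−2)(3−6)(3−9) = (−5)·1·(−3)·(−6) = −90 ≡ 9, so v_3 = 9^{−1} = 5 (mod 11).
  i = 4 (α = 6): (6−8)(6−2)(6−3)(6−9) = (−2)·4·3·(−3) = 72 ≡ 6, so v_4 = 6^{−1} = 2 (mod 11).
  i = 5 (α = 9): (9−8)(9−2)(9−3)(9−6) = 1·7·6·3 = 126 ≡ 5, so v_5 = 5^{−1} = 9 (mod 11).
  v = [2, 4, 5, 2, 9].
Step 2: syndromes of r = [3, 10, 7, 9, 1] (all sums mod 11).
  S_0 = Σ v_i r_i = 2·3 + 4·10 + 5·7 + 2·9 + 9·1 = 108 ≡ 9.
  S_1 = Σ v_i α_i r_i = 2·8·3 + 4·2·10 + 5·3·7 + 2·6·9 + 9·9·1 = 422 ≡ 4.
  α_i^2 mod 11 = [9, 4, 9, 3, 4].
  S_2 = Σ v_i α_i^2 r_i = 2·9·3 + 4·4·10 + 5·9·7 + 2·3·9 + 9·4·1 = 619 ≡ 3.
  S = (9, 4, 3) ≠ 0, so r is not a codeword (an error is present).
Step 3: locate the error. For a single error e at position i, S_ℓ = v_i·e·α_i^ℓ, so α_err = S_1/S_0.
  S_0^{−1} = 9^{−1} = 5 (mod 11), so α_err = 4·5 = 20 ≡ 9 = α_5. Error position i = 5.
  Consistency check: S_2/S_1 = 3·3 = 9 ≡ 9 = α_err ✓ (single-error assumption holds).
Step 4: error magnitude e = S_0/v_5 = S_0·∏_{j≠5}(α_5 − α_j) = 9·5 = 45 ≡ 1 (mod 11).
Step 5: correct position 5: c_5 = r_5 − e = 1 − 1 ≡ 0 (mod 11). Hence c = [3, 10, 7, 9, 0].
  Check: interpolating c through the α_i gives m(x) = 5 + 8·x (degree < 2) with m(α_i) = c_i for every i, so c is indeed a codeword.


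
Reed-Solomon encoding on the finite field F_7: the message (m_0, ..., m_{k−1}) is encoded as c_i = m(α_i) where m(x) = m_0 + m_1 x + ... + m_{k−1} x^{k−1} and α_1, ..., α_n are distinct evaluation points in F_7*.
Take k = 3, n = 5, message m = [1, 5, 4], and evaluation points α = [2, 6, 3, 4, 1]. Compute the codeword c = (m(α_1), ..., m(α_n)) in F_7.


c = [6, 0, 3, 1, 3]

Message polynomial: m(x) = 1 + 5·x + 4·x^2 (mod 7).
For each evaluation point α_i, compute m(α_i) mod 7:
  α_1 = 2: Horner steps 4 → 6 → 6, so m(2) = 6.
  α_2 = 6: Horner steps 4 → 1 → 0, so m(6) = 0.
  α_3 = 3: Horner steps 4 → 3 → 3, so m(3) = 3.
  α_4 = 4: Horner steps 4 → 0 → 1, so m(4) = 1.
  α_5 = 1: Horner steps 4 → 2 → 3, so m(1) = 3.
Codeword c = [6, 0, 3, 1, 3] ∈ F_7^5.


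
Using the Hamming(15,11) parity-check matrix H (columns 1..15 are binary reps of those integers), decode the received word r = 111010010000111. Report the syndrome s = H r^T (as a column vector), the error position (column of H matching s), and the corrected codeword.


s = (0, 0, 0, 1)^T, error position = 1, corrected codeword c = 011010010000111

Compute s = H r^T mod 2 one row at a time:
  s_1 = 1 + 0 + 0 + 0 + 0 + 1 + 1 + 1 = 4 ≡ 0 (mod 2).
  s_2 = 0 + 1 + 0 + 0 + 0 + 1 + 1 + 1 = 4 ≡ 0 (mod 2).
  s_3 = 1 + 1 + 0 + 0 + 0 + 0 + 1 + 1 = 4 ≡ 0 (mod 2).
  s_4 = 1 + 1 + 1 + 0 + 0 + 0 + 1 + 1 = 5 ≡ 1 (mod 2).
s = (0, 0, 0, 1)^T — this equals column 1 of H (binary 0001), so error is at position 1.
Correct: flip bit 1 of r = 111010010000111 to get c = 011010010000111.


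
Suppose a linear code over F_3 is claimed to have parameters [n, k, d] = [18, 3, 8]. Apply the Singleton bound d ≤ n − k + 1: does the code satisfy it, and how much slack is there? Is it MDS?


Singleton RHS = n − k + 1 = 16, slack = 8, bound satisfied, not MDS.

Singleton bound: d ≤ n − k + 1.
Here n = 18, k = 3, so n − k + 1 = 16.
Given d = 8, check d ≤ 16: YES.
Slack = (n − k + 1) − d = 8.
The code is NOT MDS (slack = 8 > 0).
Description: the claimed parameters are [18, 3, 8]_3; such a code would be non-MDS.


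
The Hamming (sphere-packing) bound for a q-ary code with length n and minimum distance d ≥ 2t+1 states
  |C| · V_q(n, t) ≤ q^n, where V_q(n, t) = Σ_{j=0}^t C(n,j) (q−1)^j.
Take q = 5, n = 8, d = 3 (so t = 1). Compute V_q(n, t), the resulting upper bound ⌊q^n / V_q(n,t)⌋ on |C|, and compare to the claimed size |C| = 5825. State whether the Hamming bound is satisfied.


V_q(n, t) = 33, q^n = 390625, Hamming bound = 11837, |C| = 5825 ≤ bound (satisfied).

Step 1: Compute V_q(n, t) = Σ_{j=0}^1 C(n, j) (q−1)^j.
  j = 0: C(8,0)·(4)^0 = 1·1 = 1.
  j = 1: C(8,1)·(4)^1 = 8·4 = 32.
  V_q(n, t) = 1 + 32 = 33.
Step 2: q^n = 5^8 = 390625.
Step 3: Hamming bound ⌊q^n / V_q(n,t)⌋ = ⌊390625/33⌋ = 11837.
Step 4: Compare |C| = 5825 to 11837: satisfied.
The claimed |C| lies below the Hamming bound.


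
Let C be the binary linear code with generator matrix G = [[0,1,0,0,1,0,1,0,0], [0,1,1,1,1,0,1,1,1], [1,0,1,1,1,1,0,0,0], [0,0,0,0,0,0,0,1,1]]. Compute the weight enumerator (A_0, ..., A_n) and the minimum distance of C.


Weight distribution: A_0 = 1, A_2 = 2, A_3 = 2, A_4 = 2, A_5 = 4, A_6 = 2, A_7 = 2, A_8 = 1. Minimum distance d = 2.

Enumerate all 2^4 = 16 messages m ∈ F_2^4.
For each, compute codeword c = mG in F_2^9, then tally its weight.
  m = 0000 → c = 000000000, weight = 0.
  m = 1000 → c = 010010100, weight = 3.
  m = 0100 → c = 011110111, weight = 7.
  m = 1100 → c = 001100011, weight = 4.
  m = 0010 → c = 101111000, weight = 5.
  m = 1010 → c = 111101100, weight = 6.
  m = 0110 → c = 110001111, weight = 6.
  m = 1110 → c = 100011011, weight = 5.
  m = 0001 → c = 000000011, weight = 2.
  m = 1001 → c = 010010111, weight = 5.
  m = 0101 → c = 011110100, weight = 5.
  m = 1101 → c = 001100000, weight = 2.
  m = 0011 → c = 101111011, weight = 7.
  m = 1011 → c = 111101111, weight = 8.
  m = 0111 → c = 110001100, weight = 4.
  m = 1111 → c = 100011000, weight = 3.
Tally weights:
  weight 0: 1 codewords.
  weight 2: 2 codewords.
  weight 3: 2 codewords.
  weight 4: 2 codewords.
  weight 5: 4 codewords.
  weight 6: 2 codewords.
  weight 7: 2 codewords.
  weight 8: 1 codewords.
Minimum distance d = smallest w > 0 with A_w > 0 = 2.
Sanity: Σ A_w = 16 = 2^4 = 16 ✓.


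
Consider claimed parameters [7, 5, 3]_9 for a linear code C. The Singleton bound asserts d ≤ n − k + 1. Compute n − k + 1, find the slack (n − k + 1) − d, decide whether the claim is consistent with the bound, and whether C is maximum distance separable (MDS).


Singleton RHS = n − k + 1 = 3, slack = 0, bound satisfied, MDS.

Singleton bound: d ≤ n − k + 1.
Here n = 7, k = 5, so n − k + 1 = 3.
Given d = 3, check d ≤ 3: YES.
Slack = (n − k + 1) − d = 0.
The code is MDS (slack = 0).
Description: the claimed parameters are [7, 5, 3]_9; such a code would be MDS (meets Singleton bound).


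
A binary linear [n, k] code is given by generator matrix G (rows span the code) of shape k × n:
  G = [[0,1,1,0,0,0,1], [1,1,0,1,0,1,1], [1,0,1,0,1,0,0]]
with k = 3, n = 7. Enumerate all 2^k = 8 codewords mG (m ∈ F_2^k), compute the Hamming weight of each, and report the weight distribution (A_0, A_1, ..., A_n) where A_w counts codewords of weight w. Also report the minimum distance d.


Weight distribution: A_0 = 1, A_3 = 3, A_4 = 2, A_5 = 1, A_6 = 1. Minimum distance d = 3.

Enumerate all 2^3 = 8 messages m ∈ F_2^3.
For each, compute codeword c = mG in F_2^7, then tally its weight.
  m = 000 → c = 0000000, weight = 0.
  m = 100 → c = 0110001, weight = 3.
  m = 010 → c = 1101011, weight = 5.
  m = 110 → c = 1011010, weight = 4.
  m = 001 → c = 1010100, weight = 3.
  m = 101 → c = 1100101, weight = 4.
  m = 011 → c = 0111111, weight = 6.
  m = 111 → c = 0001110, weight = 3.
Tally weights:
  weight 0: 1 codewords.
  weight 3: 3 codewords.
  weight 4: 2 codewords.
  weight 5: 1 codewords.
  weight 6: 1 codewords.
Minimum distance d = smallest w > 0 with A_w > 0 = 3.
Sanity: Σ A_w = 8 = 2^3 = 8 ✓.
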